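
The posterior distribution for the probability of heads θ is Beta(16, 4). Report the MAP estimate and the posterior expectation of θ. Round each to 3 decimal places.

MAP = 0.833; posterior mean = 0.800

Mode = (16−1)/(16+4−2) = 15/18 = 0.833.
Mean = 16/(16+4) = 16/20 = 0.800.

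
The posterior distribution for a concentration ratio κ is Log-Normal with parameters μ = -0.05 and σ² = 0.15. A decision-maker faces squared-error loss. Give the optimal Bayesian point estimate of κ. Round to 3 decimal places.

Mode = exp(μ − σ²) = exp(-0.20) = 0.819.
Mean = exp(μ + σ²/2) = exp(0.025) = 1.025.
Squared-error loss ⇒ the optimal estimator is the posterior mean.

1.025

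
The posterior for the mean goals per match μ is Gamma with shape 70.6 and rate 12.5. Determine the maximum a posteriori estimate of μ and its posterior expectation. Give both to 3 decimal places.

Mode = (α−1)/β = 69.6/12.5 = 5.568.
Mean = α/β = 70.6/12.5 = 5.648.

maximum a posteriori estimate = 5.568, posterior expectation = 5.648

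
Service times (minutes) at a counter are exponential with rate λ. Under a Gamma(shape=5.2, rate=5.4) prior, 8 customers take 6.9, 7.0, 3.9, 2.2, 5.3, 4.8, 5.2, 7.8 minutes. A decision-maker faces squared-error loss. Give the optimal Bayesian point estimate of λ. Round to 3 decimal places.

0.272

Σ times = 43.1. Posterior: Gamma(shape = 5.2+8 = 13.2, rate = 5.4+43.1 = 48.5).
Mode = (α−1)/β = 12.2/48.5 = 0.252.
Mean = α/β = 13.2/48.5 = 0.272.
Squared-error loss ⇒ the optimal estimator is the posterior mean.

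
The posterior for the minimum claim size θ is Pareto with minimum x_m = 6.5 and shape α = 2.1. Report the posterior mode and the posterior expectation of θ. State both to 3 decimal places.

θ_MAP = 6.500, E[θ|data] = 12.409

The Pareto density is strictly decreasing on [x_m, ∞), so the mode is x_m = 6.500.
Mean = α·x_m/(α−1) = 2.1·6.5/1.1 = 12.409.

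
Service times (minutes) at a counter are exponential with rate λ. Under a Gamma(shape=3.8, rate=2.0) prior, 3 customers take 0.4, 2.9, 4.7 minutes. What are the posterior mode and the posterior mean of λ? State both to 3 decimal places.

Σ times = 8.0. Posterior: Gamma(shape = 3.8+3 = 6.8, rate = 2.0+8.0 = 10.0).
Mode = (α−1)/β = 5.8/10.0 = 0.580.
Mean = α/β = 6.8/10.0 = 0.680.
The mean is pulled above the mode by the posterior's right skew.

MAP = 0.580, posterior mean = 0.680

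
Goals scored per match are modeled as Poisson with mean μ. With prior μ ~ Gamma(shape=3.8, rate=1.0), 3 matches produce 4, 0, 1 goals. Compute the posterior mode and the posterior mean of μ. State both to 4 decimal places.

MAP = 1.9500, posterior mean = 2.2000

Σ counts = 5. Posterior: Gamma(shape = 3.8+5 = 8.8, rate = 1.0+3 = 4.0).
Mode = (α−1)/β = 7.8/4.0 = 1.9500.
Mean = α/β = 8.8/4.0 = 2.2000.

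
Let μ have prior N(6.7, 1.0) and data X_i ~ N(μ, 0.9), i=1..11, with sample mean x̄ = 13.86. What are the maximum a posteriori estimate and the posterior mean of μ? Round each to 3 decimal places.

MAP = 13.318, posterior mean = 13.318

Posterior for μ is Normal. Precision-weighted mean: (1/1.0·6.7 + 11/0.9·13.86) / (1/1.0 + 11/0.9) = 13.318.
A Normal posterior is symmetric, so mode = mean.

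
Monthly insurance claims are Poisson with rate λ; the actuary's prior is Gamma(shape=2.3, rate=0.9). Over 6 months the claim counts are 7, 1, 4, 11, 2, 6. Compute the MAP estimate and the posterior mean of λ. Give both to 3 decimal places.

MAP = 4.681, posterior mean = 4.826

Σ counts = 31. Posterior: Gamma(shape = 2.3+31 = 33.3, rate = 0.9+6 = 6.9).
Mode = (α−1)/β = 32.3/6.9 = 4.681.
Mean = α/β = 33.3/6.9 = 4.826.
The posterior is right-skewed, so the mean exceeds the mode.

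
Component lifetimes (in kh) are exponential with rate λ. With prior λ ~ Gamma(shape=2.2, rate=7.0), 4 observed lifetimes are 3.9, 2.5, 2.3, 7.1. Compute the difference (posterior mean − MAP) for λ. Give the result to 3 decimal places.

Σ times = 15.8. Posterior: Gamma(shape = 2.2+4 = 6.2, rate = 7.0+15.8 = 22.8).
Mode = (α−1)/β = 5.2/22.8 = 0.228.
Mean = α/β = 6.2/22.8 = 0.272.
Difference = 0.272 − 0.228 = 0.044.

0.044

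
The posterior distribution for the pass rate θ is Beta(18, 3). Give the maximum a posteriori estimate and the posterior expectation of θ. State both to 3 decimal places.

Mode = (18−1)/(18+3−2) = 17/19 = 0.895.
Mean = 18/(18+3) = 18/21 = 0.857.
Mode > mean: the posterior has a left tail.

MAP: 0.895. Posterior mean: 0.857.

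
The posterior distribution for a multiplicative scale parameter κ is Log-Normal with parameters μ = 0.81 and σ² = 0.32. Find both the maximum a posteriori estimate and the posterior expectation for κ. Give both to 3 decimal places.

maximum a posteriori estimate = 1.632, posterior expectation = 2.638

Mode = exp(μ − σ²) = exp(0.49) = 1.632.
Mean = exp(μ + σ²/2) = exp(0.970) = 2.638.
Mean > mode: the posterior has a right tail.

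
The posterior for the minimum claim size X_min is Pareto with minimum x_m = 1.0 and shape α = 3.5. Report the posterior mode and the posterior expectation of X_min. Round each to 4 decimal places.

X_min_MAP = 1.0000, E[X_min|data] = 1.4000

The Pareto density is strictly decreasing on [x_m, ∞), so the mode is x_m = 1.0000.
Mean = α·x_m/(α−1) = 3.5·1.0/2.5 = 1.4000.
Mean > mode: the posterior has a right tail.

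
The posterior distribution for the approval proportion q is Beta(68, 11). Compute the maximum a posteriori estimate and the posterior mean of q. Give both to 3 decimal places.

MAP = 0.870; posterior mean = 0.861

Mode = (68−1)/(68+11−2) = 67/77 = 0.870.
Mean = 68/(68+11) = 68/79 = 0.861.
The posterior is left-skewed, so the mode exceeds the mean.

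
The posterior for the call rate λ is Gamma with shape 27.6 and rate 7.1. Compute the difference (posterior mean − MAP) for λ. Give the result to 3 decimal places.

0.141

Mode = (α−1)/β = 26.6/7.1 = 3.746.
Mean = α/β = 27.6/7.1 = 3.887.
Difference = 3.887 − 3.746 = 0.141.
Mean > mode: the posterior has a right tail.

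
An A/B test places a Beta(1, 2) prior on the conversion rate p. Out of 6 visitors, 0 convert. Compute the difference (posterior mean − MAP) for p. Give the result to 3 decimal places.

Posterior: Beta(1+0, 2+6) = Beta(1, 8).
Since α = 1 ≤ 1 and β > 1, the Beta density is monotone decreasing on [0,1]; the mode is at 0.
Mean = 1/(1+8) = 0.111.
Difference = 0.111 − 0.000 = 0.111.
The posterior is right-skewed, so the mean exceeds the mode.

0.111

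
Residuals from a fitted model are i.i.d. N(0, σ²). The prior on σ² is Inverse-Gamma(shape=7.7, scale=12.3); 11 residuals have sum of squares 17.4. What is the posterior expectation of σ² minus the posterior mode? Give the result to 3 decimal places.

Posterior: Inverse-Gamma(shape = 7.7+11/2 = 13.2, scale = 12.3+17.4/2 = 21.0).
Mode = β/(α+1) = 21.0/14.2 = 1.479.
Mean = β/(α−1) = 21.0/12.2 = 1.721.
Difference = 1.721 − 1.479 = 0.242.

0.242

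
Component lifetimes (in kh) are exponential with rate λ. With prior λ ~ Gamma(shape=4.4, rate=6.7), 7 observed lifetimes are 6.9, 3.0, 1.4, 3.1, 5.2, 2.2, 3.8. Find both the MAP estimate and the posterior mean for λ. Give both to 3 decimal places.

Σ times = 25.6. Posterior: Gamma(shape = 4.4+7 = 11.4, rate = 6.7+25.6 = 32.3).
Mode = (α−1)/β = 10.4/32.3 = 0.322.
Mean = α/β = 11.4/32.3 = 0.353.

MAP estimate = 0.322, posterior mean = 0.353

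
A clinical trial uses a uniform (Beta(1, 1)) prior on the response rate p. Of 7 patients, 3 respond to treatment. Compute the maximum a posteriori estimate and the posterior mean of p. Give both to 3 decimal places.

Posterior: Beta(1+3, 1+4) = Beta(4, 5).
Mode = (4−1)/(4+5−2) = 3/7 = 0.429.
Mean = 4/(4+5) = 4/9 = 0.444.

MAP = 0.429, posterior mean = 0.444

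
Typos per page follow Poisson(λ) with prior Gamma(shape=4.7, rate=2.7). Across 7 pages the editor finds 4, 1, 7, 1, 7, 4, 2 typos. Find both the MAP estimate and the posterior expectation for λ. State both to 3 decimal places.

Σ counts = 26. Posterior: Gamma(shape = 4.7+26 = 30.7, rate = 2.7+7 = 9.7).
Mode = (α−1)/β = 29.7/9.7 = 3.062.
Mean = α/β = 30.7/9.7 = 3.165.

MAP: 3.062. Posterior mean: 3.165.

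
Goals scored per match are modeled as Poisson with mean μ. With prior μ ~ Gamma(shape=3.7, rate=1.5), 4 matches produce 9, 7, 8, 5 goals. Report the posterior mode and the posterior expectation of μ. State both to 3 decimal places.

MAP = 5.764, posterior mean = 5.945

Σ counts = 29. Posterior: Gamma(shape = 3.7+29 = 32.7, rate = 1.5+4 = 5.5).
Mode = (α−1)/β = 31.7/5.5 = 5.764.
Mean = α/β = 32.7/5.5 = 5.945.
Right-skewed posterior ⇒ mode < mean.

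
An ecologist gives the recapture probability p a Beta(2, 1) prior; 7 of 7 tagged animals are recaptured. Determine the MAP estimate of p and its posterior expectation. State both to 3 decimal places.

Posterior: Beta(2+7, 1+0) = Beta(9, 1).
Since β = 1 ≤ 1 and α > 1, the Beta density is monotone increasing on [0,1]; the mode is at 1.
Mean = 9/(9+1) = 0.900.

MAP = 1.000; posterior mean = 0.900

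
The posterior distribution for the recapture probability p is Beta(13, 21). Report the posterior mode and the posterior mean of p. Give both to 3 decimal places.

p_MAP = 0.375, E[p|data] = 0.382

Mode = (13−1)/(13+21−2) = 12/32 = 0.375.
Mean = 13/(13+21) = 13/34 = 0.382.
Right-skewed posterior ⇒ mode < mean.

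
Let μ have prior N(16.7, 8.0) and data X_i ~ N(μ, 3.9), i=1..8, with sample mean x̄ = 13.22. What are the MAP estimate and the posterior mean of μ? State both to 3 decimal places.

Posterior for μ is Normal. Precision-weighted mean: (1/8.0·16.7 + 8/3.9·13.22) / (1/8.0 + 8/3.9) = 13.420.
A Normal posterior is symmetric, so mode = mean.

MAP = 13.420; posterior mean = 13.420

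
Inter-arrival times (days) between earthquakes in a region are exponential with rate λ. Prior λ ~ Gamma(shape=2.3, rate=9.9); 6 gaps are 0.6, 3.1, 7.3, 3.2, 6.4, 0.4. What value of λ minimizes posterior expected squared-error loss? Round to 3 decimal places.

0.269

Σ times = 21.0. Posterior: Gamma(shape = 2.3+6 = 8.3, rate = 9.9+21.0 = 30.9).
Mode = (α−1)/β = 7.3/30.9 = 0.236.
Mean = α/β = 8.3/30.9 = 0.269.
Squared-error loss ⇒ the optimal estimator is the posterior mean.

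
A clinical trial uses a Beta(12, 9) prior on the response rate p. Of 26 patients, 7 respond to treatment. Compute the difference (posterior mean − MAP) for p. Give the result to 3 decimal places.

Posterior: Beta(12+7, 9+19) = Beta(19, 28).
Mode = (19−1)/(19+28−2) = 18/45 = 0.400.
Mean = 19/(19+28) = 19/47 = 0.404.
Difference = 0.404 − 0.400 = 0.004.

0.004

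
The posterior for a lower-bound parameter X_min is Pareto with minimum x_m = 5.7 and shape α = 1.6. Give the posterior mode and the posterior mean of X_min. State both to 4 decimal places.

The Pareto density is strictly decreasing on [x_m, ∞), so the mode is x_m = 5.7000.
Mean = α·x_m/(α−1) = 1.6·5.7/0.6 = 15.2000.

MAP: 5.7000. Posterior mean: 15.2000.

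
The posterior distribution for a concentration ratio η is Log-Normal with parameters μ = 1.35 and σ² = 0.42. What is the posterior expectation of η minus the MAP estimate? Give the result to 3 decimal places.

Mode = exp(μ − σ²) = exp(0.93) = 2.535.
Mean = exp(μ + σ²/2) = exp(1.560) = 4.759.
Difference = 4.759 − 2.535 = 2.224.
The posterior is right-skewed, so the mean exceeds the mode.

2.224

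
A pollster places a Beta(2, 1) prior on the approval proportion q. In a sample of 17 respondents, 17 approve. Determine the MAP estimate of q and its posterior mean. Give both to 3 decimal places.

Posterior: Beta(2+17, 1+0) = Beta(19, 1).
Since β = 1 ≤ 1 and α > 1, the Beta density is monotone increasing on [0,1]; the mode is at 1.
Mean = 19/(19+1) = 0.950.

MAP: 1.000. Posterior mean: 0.950.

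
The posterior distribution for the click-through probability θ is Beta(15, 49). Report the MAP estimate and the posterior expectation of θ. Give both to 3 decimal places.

Mode = (15−1)/(15+49−2) = 14/62 = 0.226.
Mean = 15/(15+49) = 15/64 = 0.234.

MAP estimate = 0.226, posterior expectation = 0.234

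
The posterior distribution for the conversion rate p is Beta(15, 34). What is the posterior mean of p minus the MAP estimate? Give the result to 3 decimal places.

Mode = (15−1)/(15+34−2) = 14/47 = 0.298.
Mean = 15/(15+34) = 15/49 = 0.306.
Difference = 0.306 − 0.298 = 0.008.

0.008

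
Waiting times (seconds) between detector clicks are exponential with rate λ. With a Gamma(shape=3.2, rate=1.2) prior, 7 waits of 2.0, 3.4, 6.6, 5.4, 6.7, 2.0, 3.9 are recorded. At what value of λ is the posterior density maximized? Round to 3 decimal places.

Σ times = 30.0. Posterior: Gamma(shape = 3.2+7 = 10.2, rate = 1.2+30.0 = 31.2).
Mode = (α−1)/β = 9.2/31.2 = 0.295.
Mean = α/β = 10.2/31.2 = 0.327.
This is the posterior mode — the MAP estimate.

0.295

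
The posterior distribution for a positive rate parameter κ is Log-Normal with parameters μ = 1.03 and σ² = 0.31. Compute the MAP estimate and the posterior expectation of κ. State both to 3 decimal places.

Mode = exp(μ − σ²) = exp(0.72) = 2.054.
Mean = exp(μ + σ²/2) = exp(1.185) = 3.271.

κ_MAP = 2.054, E[κ|data] = 3.271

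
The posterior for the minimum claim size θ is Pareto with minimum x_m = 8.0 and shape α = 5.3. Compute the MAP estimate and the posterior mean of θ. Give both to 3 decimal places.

MAP = 8.000, posterior mean = 9.860

The Pareto density is strictly decreasing on [x_m, ∞), so the mode is x_m = 8.000.
Mean = α·x_m/(α−1) = 5.3·8.0/4.3 = 9.860.
Mean > mode: the posterior has a right tail.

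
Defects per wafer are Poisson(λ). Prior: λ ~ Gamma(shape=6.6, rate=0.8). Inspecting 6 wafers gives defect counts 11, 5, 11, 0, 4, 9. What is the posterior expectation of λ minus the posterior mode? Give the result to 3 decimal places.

0.147

Σ counts = 40. Posterior: Gamma(shape = 6.6+40 = 46.6, rate = 0.8+6 = 6.8).
Mode = (α−1)/β = 45.6/6.8 = 6.706.
Mean = α/β = 46.6/6.8 = 6.853.
Difference = 6.853 − 6.706 = 0.147.
Right-skewed posterior ⇒ mode < mean.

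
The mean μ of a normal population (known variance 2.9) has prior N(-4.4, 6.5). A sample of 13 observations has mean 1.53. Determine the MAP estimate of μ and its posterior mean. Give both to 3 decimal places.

Posterior for μ is Normal. Precision-weighted mean: (1/6.5·-4.4 + 13/2.9·1.53) / (1/6.5 + 13/2.9) = 1.333.
A Normal posterior is symmetric, so mode = mean.

μ_MAP = 1.333, E[μ|data] = 1.333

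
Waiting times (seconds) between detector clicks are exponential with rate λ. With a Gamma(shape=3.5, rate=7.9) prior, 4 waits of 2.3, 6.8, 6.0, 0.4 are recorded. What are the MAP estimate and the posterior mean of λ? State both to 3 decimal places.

Σ times = 15.5. Posterior: Gamma(shape = 3.5+4 = 7.5, rate = 7.9+15.5 = 23.4).
Mode = (α−1)/β = 6.5/23.4 = 0.278.
Mean = α/β = 7.5/23.4 = 0.321.
Mean > mode: the posterior has a right tail.

MAP = 0.278, posterior mean = 0.321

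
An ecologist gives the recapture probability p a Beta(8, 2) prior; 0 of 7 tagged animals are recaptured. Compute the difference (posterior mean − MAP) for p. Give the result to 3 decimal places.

0.004

Posterior: Beta(8+0, 2+7) = Beta(8, 9).
Mode = (8−1)/(8+9−2) = 7/15 = 0.467.
Mean = 8/(8+9) = 8/17 = 0.471.
Difference = 0.471 − 0.467 = 0.004.
Mean > mode: the posterior has a right tail.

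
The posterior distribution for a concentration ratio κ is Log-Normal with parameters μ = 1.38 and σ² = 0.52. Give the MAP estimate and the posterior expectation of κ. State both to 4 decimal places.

MAP = 2.3632; posterior mean = 5.1552

Mode = exp(μ − σ²) = exp(0.86) = 2.3632.
Mean = exp(μ + σ²/2) = exp(1.640) = 5.1552.
The posterior is right-skewed, so the mean exceeds the mode.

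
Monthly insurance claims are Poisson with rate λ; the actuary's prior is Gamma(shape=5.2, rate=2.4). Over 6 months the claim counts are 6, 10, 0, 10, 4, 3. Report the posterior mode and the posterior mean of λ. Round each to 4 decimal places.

MAP: 4.4286. Posterior mean: 4.5476.

Σ counts = 33. Posterior: Gamma(shape = 5.2+33 = 38.2, rate = 2.4+6 = 8.4).
Mode = (α−1)/β = 37.2/8.4 = 4.4286.
Mean = α/β = 38.2/8.4 = 4.5476.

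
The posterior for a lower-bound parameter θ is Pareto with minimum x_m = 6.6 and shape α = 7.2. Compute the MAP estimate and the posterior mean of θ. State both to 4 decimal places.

The Pareto density is strictly decreasing on [x_m, ∞), so the mode is x_m = 6.6000.
Mean = α·x_m/(α−1) = 7.2·6.6/6.2 = 7.6645.
The posterior is right-skewed, so the mean exceeds the mode.

MAP: 6.6000. Posterior mean: 7.6645.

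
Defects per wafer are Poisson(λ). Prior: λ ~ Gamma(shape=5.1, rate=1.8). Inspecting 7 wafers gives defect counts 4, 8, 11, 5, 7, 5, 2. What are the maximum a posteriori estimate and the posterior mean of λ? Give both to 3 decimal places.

Σ counts = 42. Posterior: Gamma(shape = 5.1+42 = 47.1, rate = 1.8+7 = 8.8).
Mode = (α−1)/β = 46.1/8.8 = 5.239.
Mean = α/β = 47.1/8.8 = 5.352.
The mean is pulled above the mode by the posterior's right skew.

λ_MAP = 5.239, E[λ|data] = 5.352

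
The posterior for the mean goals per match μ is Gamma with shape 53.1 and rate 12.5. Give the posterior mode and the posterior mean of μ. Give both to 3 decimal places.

Mode = (α−1)/β = 52.1/12.5 = 4.168.
Mean = α/β = 53.1/12.5 = 4.248.
The posterior is right-skewed, so the mean exceeds the mode.

MAP = 4.168, posterior mean = 4.248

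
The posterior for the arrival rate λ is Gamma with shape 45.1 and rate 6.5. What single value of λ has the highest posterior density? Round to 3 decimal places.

6.785

Mode = (α−1)/β = 44.1/6.5 = 6.785.
Mean = α/β = 45.1/6.5 = 6.938.
This is the posterior mode — the MAP estimate.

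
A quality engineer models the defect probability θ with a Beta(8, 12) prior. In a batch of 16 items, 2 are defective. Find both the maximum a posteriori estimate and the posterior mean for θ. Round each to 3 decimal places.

Posterior: Beta(8+2, 12+14) = Beta(10, 26).
Mode = (10−1)/(10+26−2) = 9/34 = 0.265.
Mean = 10/(10+26) = 10/36 = 0.278.
Mean > mode: the posterior has a right tail.

MAP = 0.265; posterior mean = 0.278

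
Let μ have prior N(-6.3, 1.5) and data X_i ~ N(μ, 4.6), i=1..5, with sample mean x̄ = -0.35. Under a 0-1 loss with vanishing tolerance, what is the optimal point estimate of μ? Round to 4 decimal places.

-2.6120

Posterior for μ is Normal. Precision-weighted mean: (1/1.5·-6.3 + 5/4.6·-0.35) / (1/1.5 + 5/4.6) = -2.6120.
A Normal posterior is symmetric, so mode = mean.
This is the posterior mode — the MAP estimate.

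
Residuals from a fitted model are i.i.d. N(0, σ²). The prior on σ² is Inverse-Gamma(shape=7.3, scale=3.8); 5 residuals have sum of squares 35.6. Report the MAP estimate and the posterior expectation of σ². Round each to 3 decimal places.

Posterior: Inverse-Gamma(shape = 7.3+5/2 = 9.8, scale = 3.8+35.6/2 = 21.6).
Mode = β/(α+1) = 21.6/10.8 = 2.000.
Mean = β/(α−1) = 21.6/8.8 = 2.455.
The posterior is right-skewed, so the mean exceeds the mode.

σ²_MAP = 2.000, E[σ²|data] = 2.455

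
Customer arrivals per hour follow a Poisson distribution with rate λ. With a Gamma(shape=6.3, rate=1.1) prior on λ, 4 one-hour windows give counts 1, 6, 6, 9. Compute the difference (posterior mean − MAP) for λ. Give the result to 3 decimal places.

Σ counts = 22. Posterior: Gamma(shape = 6.3+22 = 28.3, rate = 1.1+4 = 5.1).
Mode = (α−1)/β = 27.3/5.1 = 5.353.
Mean = α/β = 28.3/5.1 = 5.549.
Difference = 5.549 − 5.353 = 0.196.
The mean is pulled above the mode by the posterior's right skew.

0.196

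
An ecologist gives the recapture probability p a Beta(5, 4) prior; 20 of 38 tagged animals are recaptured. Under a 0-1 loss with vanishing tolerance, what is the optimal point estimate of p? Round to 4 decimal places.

0.5333

Posterior: Beta(5+20, 4+18) = Beta(25, 22).
Mode = (25−1)/(25+22−2) = 24/45 = 0.5333.
Mean = 25/(25+22) = 25/47 = 0.5319.
This is the posterior mode — the MAP estimate.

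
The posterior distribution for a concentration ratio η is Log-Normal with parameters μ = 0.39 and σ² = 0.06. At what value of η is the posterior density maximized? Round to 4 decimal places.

Mode = exp(μ − σ²) = exp(0.33) = 1.3910.
Mean = exp(μ + σ²/2) = exp(0.420) = 1.5220.
This is the posterior mode — the MAP estimate.

1.3910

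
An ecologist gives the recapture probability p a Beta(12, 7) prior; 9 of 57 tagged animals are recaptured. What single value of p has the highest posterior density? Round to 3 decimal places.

Posterior: Beta(12+9, 7+48) = Beta(21, 55).
Mode = (21−1)/(21+55−2) = 20/74 = 0.270.
Mean = 21/(21+55) = 21/76 = 0.276.
This is the posterior mode — the MAP estimate.

0.270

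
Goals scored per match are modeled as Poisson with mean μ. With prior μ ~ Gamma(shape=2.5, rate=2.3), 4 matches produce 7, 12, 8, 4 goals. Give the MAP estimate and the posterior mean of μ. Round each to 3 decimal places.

MAP estimate = 5.159, posterior mean = 5.317

Σ counts = 31. Posterior: Gamma(shape = 2.5+31 = 33.5, rate = 2.3+4 = 6.3).
Mode = (α−1)/β = 32.5/6.3 = 5.159.
Mean = α/β = 33.5/6.3 = 5.317.
The mean is pulled above the mode by the posterior's right skew.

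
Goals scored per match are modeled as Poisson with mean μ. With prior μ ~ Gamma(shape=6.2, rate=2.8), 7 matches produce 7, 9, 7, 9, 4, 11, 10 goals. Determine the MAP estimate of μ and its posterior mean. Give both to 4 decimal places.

MAP = 6.3469; posterior mean = 6.4490

Σ counts = 57. Posterior: Gamma(shape = 6.2+57 = 63.2, rate = 2.8+7 = 9.8).
Mode = (α−1)/β = 62.2/9.8 = 6.3469.
Mean = α/β = 63.2/9.8 = 6.4490.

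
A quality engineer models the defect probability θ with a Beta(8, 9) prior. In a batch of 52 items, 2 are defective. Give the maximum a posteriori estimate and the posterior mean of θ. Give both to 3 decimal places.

MAP: 0.134. Posterior mean: 0.145.

Posterior: Beta(8+2, 9+50) = Beta(10, 59).
Mode = (10−1)/(10+59−2) = 9/67 = 0.134.
Mean = 10/(10+59) = 10/69 = 0.145.
The mean is pulled above the mode by the posterior's right skew.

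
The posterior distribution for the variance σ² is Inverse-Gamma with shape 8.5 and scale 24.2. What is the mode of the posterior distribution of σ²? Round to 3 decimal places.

2.547

Mode = β/(α+1) = 24.2/9.5 = 2.547.
Mean = β/(α−1) = 24.2/7.5 = 3.227.
This is the posterior mode — the MAP estimate.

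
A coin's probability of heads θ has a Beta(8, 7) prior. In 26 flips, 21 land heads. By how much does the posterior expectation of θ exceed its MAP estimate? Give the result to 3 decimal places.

Posterior: Beta(8+21, 7+5) = Beta(29, 12).
Mode = (29−1)/(29+12−2) = 28/39 = 0.718.
Mean = 29/(29+12) = 29/41 = 0.707.
Difference = 0.707 − 0.718 = -0.011.
The mean is pulled below the mode by the posterior's left skew.

-0.011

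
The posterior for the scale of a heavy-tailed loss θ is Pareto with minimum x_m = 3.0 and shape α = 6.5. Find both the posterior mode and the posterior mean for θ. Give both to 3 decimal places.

MAP: 3.000. Posterior mean: 3.545.

The Pareto density is strictly decreasing on [x_m, ∞), so the mode is x_m = 3.000.
Mean = α·x_m/(α−1) = 6.5·3.0/5.5 = 3.545.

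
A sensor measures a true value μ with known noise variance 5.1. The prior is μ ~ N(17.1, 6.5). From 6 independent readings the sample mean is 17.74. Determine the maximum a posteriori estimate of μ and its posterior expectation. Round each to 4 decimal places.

MAP = 17.6660, posterior mean = 17.6660

Posterior for μ is Normal. Precision-weighted mean: (1/6.5·17.1 + 6/5.1·17.74) / (1/6.5 + 6/5.1) = 17.6660.
A Normal posterior is symmetric, so mode = mean.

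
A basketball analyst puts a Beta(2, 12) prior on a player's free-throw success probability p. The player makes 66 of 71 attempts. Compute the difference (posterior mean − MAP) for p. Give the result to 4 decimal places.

Posterior: Beta(2+66, 12+5) = Beta(68, 17).
Mode = (68−1)/(68+17−2) = 67/83 = 0.8072.
Mean = 68/(68+17) = 68/85 = 0.8000.
Difference = 0.8000 − 0.8072 = -0.0072.

-0.0072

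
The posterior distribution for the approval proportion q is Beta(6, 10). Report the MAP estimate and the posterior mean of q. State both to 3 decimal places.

Mode = (6−1)/(6+10−2) = 5/14 = 0.357.
Mean = 6/(6+10) = 6/16 = 0.375.

MAP estimate = 0.357, posterior mean = 0.375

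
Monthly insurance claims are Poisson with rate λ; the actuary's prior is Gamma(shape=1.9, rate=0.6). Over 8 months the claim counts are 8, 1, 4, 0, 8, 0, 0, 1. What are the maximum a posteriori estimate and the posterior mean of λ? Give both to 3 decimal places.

Σ counts = 22. Posterior: Gamma(shape = 1.9+22 = 23.9, rate = 0.6+8 = 8.6).
Mode = (α−1)/β = 22.9/8.6 = 2.663.
Mean = α/β = 23.9/8.6 = 2.779.

MAP: 2.663. Posterior mean: 2.779.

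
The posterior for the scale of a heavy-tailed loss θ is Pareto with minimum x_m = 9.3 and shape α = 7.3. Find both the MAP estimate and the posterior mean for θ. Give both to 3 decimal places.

The Pareto density is strictly decreasing on [x_m, ∞), so the mode is x_m = 9.300.
Mean = α·x_m/(α−1) = 7.3·9.3/6.3 = 10.776.

MAP: 9.300. Posterior mean: 10.776.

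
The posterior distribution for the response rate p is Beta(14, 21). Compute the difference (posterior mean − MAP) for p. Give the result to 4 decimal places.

Mode = (14−1)/(14+21−2) = 13/33 = 0.3939.
Mean = 14/(14+21) = 14/35 = 0.4000.
Difference = 0.4000 − 0.3939 = 0.0061.

0.0061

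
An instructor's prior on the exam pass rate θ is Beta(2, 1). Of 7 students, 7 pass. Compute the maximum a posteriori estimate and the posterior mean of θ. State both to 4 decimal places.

Posterior: Beta(2+7, 1+0) = Beta(9, 1).
Since β = 1 ≤ 1 and α > 1, the Beta density is monotone increasing on [0,1]; the mode is at 1.
Mean = 9/(9+1) = 0.9000.

maximum a posteriori estimate = 1.0000, posterior mean = 0.9000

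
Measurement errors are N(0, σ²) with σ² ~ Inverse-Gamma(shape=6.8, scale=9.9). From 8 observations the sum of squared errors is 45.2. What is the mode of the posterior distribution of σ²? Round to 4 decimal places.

Posterior: Inverse-Gamma(shape = 6.8+8/2 = 10.8, scale = 9.9+45.2/2 = 32.5).
Mode = β/(α+1) = 32.5/11.8 = 2.7542.
Mean = β/(α−1) = 32.5/9.8 = 3.3163.
This is the posterior mode — the MAP estimate.

2.7542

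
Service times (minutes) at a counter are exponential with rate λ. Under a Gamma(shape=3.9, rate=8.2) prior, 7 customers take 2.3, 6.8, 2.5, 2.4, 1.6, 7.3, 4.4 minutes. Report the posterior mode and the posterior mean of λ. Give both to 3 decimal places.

Σ times = 27.3. Posterior: Gamma(shape = 3.9+7 = 10.9, rate = 8.2+27.3 = 35.5).
Mode = (α−1)/β = 9.9/35.5 = 0.279.
Mean = α/β = 10.9/35.5 = 0.307.

MAP: 0.279. Posterior mean: 0.307.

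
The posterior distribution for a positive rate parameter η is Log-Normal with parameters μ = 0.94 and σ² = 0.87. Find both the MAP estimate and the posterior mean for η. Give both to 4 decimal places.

MAP = 1.0725, posterior mean = 3.9551

Mode = exp(μ − σ²) = exp(0.07) = 1.0725.
Mean = exp(μ + σ²/2) = exp(1.375) = 3.9551.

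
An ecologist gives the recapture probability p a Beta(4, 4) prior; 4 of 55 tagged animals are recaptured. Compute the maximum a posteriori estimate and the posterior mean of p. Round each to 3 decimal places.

p_MAP = 0.115, E[p|data] = 0.127

Posterior: Beta(4+4, 4+51) = Beta(8, 55).
Mode = (8−1)/(8+55−2) = 7/61 = 0.115.
Mean = 8/(8+55) = 8/63 = 0.127.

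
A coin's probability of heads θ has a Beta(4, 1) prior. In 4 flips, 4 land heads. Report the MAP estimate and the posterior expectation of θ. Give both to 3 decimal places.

Posterior: Beta(4+4, 1+0) = Beta(8, 1).
Since β = 1 ≤ 1 and α > 1, the Beta density is monotone increasing on [0,1]; the mode is at 1.
Mean = 8/(8+1) = 0.889.
The posterior is left-skewed, so the mode exceeds the mean.

MAP estimate = 1.000, posterior expectation = 0.889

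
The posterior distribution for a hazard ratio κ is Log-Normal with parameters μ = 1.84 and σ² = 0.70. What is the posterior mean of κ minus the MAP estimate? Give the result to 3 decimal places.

5.808

Mode = exp(μ − σ²) = exp(1.14) = 3.127.
Mean = exp(μ + σ²/2) = exp(2.190) = 8.935.
Difference = 8.935 − 3.127 = 5.808.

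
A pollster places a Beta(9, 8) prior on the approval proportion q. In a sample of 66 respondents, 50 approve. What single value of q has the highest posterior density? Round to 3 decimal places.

0.716

Posterior: Beta(9+50, 8+16) = Beta(59, 24).
Mode = (59−1)/(59+24−2) = 58/81 = 0.716.
Mean = 59/(59+24) = 59/83 = 0.711.
This is the posterior mode — the MAP estimate.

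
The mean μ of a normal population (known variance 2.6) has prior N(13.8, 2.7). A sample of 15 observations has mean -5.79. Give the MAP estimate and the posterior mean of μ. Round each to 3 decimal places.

Posterior for μ is Normal. Precision-weighted mean: (1/2.7·13.8 + 15/2.6·-5.79) / (1/2.7 + 15/2.6) = -4.608.
A Normal posterior is symmetric, so mode = mean.

MAP estimate = -4.608, posterior mean = -4.608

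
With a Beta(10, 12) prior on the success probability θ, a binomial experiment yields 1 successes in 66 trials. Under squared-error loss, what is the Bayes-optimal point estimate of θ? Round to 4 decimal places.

Posterior: Beta(10+1, 12+65) = Beta(11, 77).
Mode = (11−1)/(11+77−2) = 10/86 = 0.1163.
Mean = 11/(11+77) = 11/88 = 0.1250.
Squared-error loss ⇒ the optimal estimator is the posterior mean.

0.1250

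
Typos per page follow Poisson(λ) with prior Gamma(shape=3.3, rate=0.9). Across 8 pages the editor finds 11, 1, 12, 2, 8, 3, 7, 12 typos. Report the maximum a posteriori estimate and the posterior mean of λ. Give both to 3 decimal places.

Σ counts = 56. Posterior: Gamma(shape = 3.3+56 = 59.3, rate = 0.9+8 = 8.9).
Mode = (α−1)/β = 58.3/8.9 = 6.551.
Mean = α/β = 59.3/8.9 = 6.663.
The posterior is right-skewed, so the mean exceeds the mode.

MAP = 6.551, posterior mean = 6.663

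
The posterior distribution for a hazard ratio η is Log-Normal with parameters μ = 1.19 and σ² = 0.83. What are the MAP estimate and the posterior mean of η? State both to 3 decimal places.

Mode = exp(μ − σ²) = exp(0.36) = 1.433.
Mean = exp(μ + σ²/2) = exp(1.605) = 4.978.
Right-skewed posterior ⇒ mode < mean.

MAP estimate = 1.433, posterior mean = 4.978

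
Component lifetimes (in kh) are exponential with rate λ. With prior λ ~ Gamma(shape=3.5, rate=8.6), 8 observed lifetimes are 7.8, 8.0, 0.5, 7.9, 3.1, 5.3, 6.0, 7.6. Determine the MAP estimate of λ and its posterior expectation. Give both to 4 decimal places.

MAP = 0.1916; posterior mean = 0.2099

Σ times = 46.2. Posterior: Gamma(shape = 3.5+8 = 11.5, rate = 8.6+46.2 = 54.8).
Mode = (α−1)/β = 10.5/54.8 = 0.1916.
Mean = α/β = 11.5/54.8 = 0.2099.
The mean is pulled above the mode by the posterior's right skew.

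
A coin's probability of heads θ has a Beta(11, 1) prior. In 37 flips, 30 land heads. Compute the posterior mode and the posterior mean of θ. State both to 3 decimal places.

MAP: 0.851. Posterior mean: 0.837.

Posterior: Beta(11+30, 1+7) = Beta(41, 8).
Mode = (41−1)/(41+8−2) = 40/47 = 0.851.
Mean = 41/(41+8) = 41/49 = 0.837.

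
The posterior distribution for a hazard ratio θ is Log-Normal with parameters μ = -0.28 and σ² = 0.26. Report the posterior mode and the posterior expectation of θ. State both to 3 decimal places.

MAP = 0.583; posterior mean = 0.861

Mode = exp(μ − σ²) = exp(-0.54) = 0.583.
Mean = exp(μ + σ²/2) = exp(-0.150) = 0.861.
The posterior is right-skewed, so the mean exceeds the mode.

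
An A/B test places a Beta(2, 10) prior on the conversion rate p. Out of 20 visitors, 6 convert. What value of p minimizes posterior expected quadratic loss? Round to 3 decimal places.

0.250

Posterior: Beta(2+6, 10+14) = Beta(8, 24).
Mode = (8−1)/(8+24−2) = 7/30 = 0.233.
Mean = 8/(8+24) = 8/32 = 0.250.
Quadratic loss ⇒ the optimal estimator is the posterior mean.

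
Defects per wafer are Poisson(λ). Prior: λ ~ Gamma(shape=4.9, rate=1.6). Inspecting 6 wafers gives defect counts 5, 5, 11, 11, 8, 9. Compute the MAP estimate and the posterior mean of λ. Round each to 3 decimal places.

Σ counts = 49. Posterior: Gamma(shape = 4.9+49 = 53.9, rate = 1.6+6 = 7.6).
Mode = (α−1)/β = 52.9/7.6 = 6.961.
Mean = α/β = 53.9/7.6 = 7.092.

MAP: 6.961. Posterior mean: 7.092.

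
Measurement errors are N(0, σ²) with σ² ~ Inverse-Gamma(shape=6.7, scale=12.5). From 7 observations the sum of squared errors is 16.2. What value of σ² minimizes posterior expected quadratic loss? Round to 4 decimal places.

Posterior: Inverse-Gamma(shape = 6.7+7/2 = 10.2, scale = 12.5+16.2/2 = 20.6).
Mode = β/(α+1) = 20.6/11.2 = 1.8393.
Mean = β/(α−1) = 20.6/9.2 = 2.2391.
Quadratic loss ⇒ the optimal estimator is the posterior mean.

2.2391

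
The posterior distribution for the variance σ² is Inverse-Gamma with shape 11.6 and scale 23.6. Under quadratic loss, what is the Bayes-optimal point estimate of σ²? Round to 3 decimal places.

2.226

Mode = β/(α+1) = 23.6/12.6 = 1.873.
Mean = β/(α−1) = 23.6/10.6 = 2.226.
Quadratic loss ⇒ the optimal estimator is the posterior mean.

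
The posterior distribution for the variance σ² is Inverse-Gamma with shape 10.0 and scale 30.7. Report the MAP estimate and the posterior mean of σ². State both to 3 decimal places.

MAP = 2.791; posterior mean = 3.411

Mode = β/(α+1) = 30.7/11.0 = 2.791.
Mean = β/(α−1) = 30.7/9.0 = 3.411.
The posterior is right-skewed, so the mean exceeds the mode.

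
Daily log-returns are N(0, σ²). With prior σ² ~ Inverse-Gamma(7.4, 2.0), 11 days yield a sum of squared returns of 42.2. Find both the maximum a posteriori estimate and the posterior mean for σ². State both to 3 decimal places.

MAP = 1.662; posterior mean = 1.941

Posterior: Inverse-Gamma(shape = 7.4+11/2 = 12.9, scale = 2.0+42.2/2 = 23.1).
Mode = β/(α+1) = 23.1/13.9 = 1.662.
Mean = β/(α−1) = 23.1/11.9 = 1.941.
The posterior is right-skewed, so the mean exceeds the mode.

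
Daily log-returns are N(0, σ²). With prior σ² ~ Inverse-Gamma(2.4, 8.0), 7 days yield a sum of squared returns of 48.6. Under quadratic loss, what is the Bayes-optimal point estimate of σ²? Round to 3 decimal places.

Posterior: Inverse-Gamma(shape = 2.4+7/2 = 5.9, scale = 8.0+48.6/2 = 32.3).
Mode = β/(α+1) = 32.3/6.9 = 4.681.
Mean = β/(α−1) = 32.3/4.9 = 6.592.
Quadratic loss ⇒ the optimal estimator is the posterior mean.

6.592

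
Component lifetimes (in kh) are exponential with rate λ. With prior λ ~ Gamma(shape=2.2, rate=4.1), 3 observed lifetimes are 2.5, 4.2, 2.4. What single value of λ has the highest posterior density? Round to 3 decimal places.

0.318

Σ times = 9.1. Posterior: Gamma(shape = 2.2+3 = 5.2, rate = 4.1+9.1 = 13.2).
Mode = (α−1)/β = 4.2/13.2 = 0.318.
Mean = α/β = 5.2/13.2 = 0.394.
This is the posterior mode — the MAP estimate.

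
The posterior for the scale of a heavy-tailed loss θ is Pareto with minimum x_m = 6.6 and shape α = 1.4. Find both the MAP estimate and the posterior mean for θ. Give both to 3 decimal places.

θ_MAP = 6.600, E[θ|data] = 23.100

The Pareto density is strictly decreasing on [x_m, ∞), so the mode is x_m = 6.600.
Mean = α·x_m/(α−1) = 1.4·6.6/0.4 = 23.100.
The mean is pulled above the mode by the posterior's right skew.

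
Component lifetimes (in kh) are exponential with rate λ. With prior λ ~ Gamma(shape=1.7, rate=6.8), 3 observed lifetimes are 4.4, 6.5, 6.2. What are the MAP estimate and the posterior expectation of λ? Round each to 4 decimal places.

Σ times = 17.1. Posterior: Gamma(shape = 1.7+3 = 4.7, rate = 6.8+17.1 = 23.9).
Mode = (α−1)/β = 3.7/23.9 = 0.1548.
Mean = α/β = 4.7/23.9 = 0.1967.

MAP = 0.1548, posterior mean = 0.1967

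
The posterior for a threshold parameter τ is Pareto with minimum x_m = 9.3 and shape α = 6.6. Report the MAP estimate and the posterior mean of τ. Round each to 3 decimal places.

The Pareto density is strictly decreasing on [x_m, ∞), so the mode is x_m = 9.300.
Mean = α·x_m/(α−1) = 6.6·9.3/5.6 = 10.961.
Mean > mode: the posterior has a right tail.

τ_MAP = 9.300, E[τ|data] = 10.961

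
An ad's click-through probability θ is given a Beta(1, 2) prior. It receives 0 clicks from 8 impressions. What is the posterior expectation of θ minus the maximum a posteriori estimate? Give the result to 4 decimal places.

0.0909

Posterior: Beta(1+0, 2+8) = Beta(1, 10).
Since α = 1 ≤ 1 and β > 1, the Beta density is monotone decreasing on [0,1]; the mode is at 0.
Mean = 1/(1+10) = 0.0909.
Difference = 0.0909 − 0.0000 = 0.0909.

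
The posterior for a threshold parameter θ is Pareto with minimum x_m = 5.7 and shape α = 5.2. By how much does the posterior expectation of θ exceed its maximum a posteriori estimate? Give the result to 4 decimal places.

The Pareto density is strictly decreasing on [x_m, ∞), so the mode is x_m = 5.7000.
Mean = α·x_m/(α−1) = 5.2·5.7/4.2 = 7.0571.
Difference = 7.0571 − 5.7000 = 1.3571.

1.3571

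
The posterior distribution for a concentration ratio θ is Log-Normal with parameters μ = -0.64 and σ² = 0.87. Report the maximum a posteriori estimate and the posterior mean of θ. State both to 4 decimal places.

MAP = 0.2209; posterior mean = 0.8146

Mode = exp(μ − σ²) = exp(-1.51) = 0.2209.
Mean = exp(μ + σ²/2) = exp(-0.205) = 0.8146.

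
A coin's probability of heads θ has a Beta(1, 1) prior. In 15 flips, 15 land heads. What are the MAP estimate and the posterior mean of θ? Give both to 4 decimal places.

MAP estimate = 1.0000, posterior mean = 0.9412

Posterior: Beta(1+15, 1+0) = Beta(16, 1).
Since β = 1 ≤ 1 and α > 1, the Beta density is monotone increasing on [0,1]; the mode is at 1.
Mean = 16/(16+1) = 0.9412.
The mean is pulled below the mode by the posterior's left skew.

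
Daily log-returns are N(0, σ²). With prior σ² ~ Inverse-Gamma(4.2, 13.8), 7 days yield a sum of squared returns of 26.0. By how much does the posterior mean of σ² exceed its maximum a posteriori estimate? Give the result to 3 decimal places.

Posterior: Inverse-Gamma(shape = 4.2+7/2 = 7.7, scale = 13.8+26.0/2 = 26.8).
Mode = β/(α+1) = 26.8/8.7 = 3.080.
Mean = β/(α−1) = 26.8/6.7 = 4.000.
Difference = 4.000 − 3.080 = 0.920.

0.920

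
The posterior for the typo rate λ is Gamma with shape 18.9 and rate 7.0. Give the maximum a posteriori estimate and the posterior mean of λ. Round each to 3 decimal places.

Mode = (α−1)/β = 17.9/7.0 = 2.557.
Mean = α/β = 18.9/7.0 = 2.700.
Right-skewed posterior ⇒ mode < mean.

MAP: 2.557. Posterior mean: 2.700.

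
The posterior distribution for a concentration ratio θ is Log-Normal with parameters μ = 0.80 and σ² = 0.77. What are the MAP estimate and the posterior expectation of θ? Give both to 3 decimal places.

MAP = 1.030, posterior mean = 3.271

Mode = exp(μ − σ²) = exp(0.03) = 1.030.
Mean = exp(μ + σ²/2) = exp(1.185) = 3.271.
Right-skewed posterior ⇒ mode < mean.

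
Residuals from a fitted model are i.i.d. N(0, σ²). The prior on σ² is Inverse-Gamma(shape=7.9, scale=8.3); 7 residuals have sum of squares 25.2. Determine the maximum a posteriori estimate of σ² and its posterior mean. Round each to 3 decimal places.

Posterior: Inverse-Gamma(shape = 7.9+7/2 = 11.4, scale = 8.3+25.2/2 = 20.9).
Mode = β/(α+1) = 20.9/12.4 = 1.685.
Mean = β/(α−1) = 20.9/10.4 = 2.010.

maximum a posteriori estimate = 1.685, posterior mean = 2.010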